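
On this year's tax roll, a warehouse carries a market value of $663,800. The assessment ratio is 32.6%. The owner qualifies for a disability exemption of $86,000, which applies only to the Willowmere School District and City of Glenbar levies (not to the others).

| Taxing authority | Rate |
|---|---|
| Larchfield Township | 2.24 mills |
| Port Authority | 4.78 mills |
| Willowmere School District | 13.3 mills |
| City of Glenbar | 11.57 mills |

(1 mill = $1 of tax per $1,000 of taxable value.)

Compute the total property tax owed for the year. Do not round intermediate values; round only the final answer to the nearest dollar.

Assessed value = $663,800 × 0.326 = $216,398.8
Larchfield Township: $216,398.8 × 0.00224 = $484.733312
Port Authority: $216,398.8 × 0.00478 = $1,034.386264
Willowmere School District: ($216,398.8 − $86,000) × 0.0133 = $130,398.8 × 0.0133 = $1,734.30404
City of Glenbar: ($216,398.8 − $86,000) × 0.01157 = $130,398.8 × 0.01157 = $1,508.714116
Total = $4,762.137732

$4,762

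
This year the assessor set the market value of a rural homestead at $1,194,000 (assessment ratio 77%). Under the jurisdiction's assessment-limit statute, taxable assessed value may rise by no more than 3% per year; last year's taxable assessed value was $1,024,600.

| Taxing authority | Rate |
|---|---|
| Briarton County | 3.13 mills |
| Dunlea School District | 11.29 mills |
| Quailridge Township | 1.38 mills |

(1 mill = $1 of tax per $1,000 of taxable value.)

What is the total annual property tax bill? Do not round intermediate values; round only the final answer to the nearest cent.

$14,526.20

Uncapped assessed value = $1,194,000 × 0.77 = $919,380
Cap limit = $1,024,600 × 1.03 = $1,055,338
Taxable assessed value = min($919,380, $1,055,338) = $919,380 (cap does not bind)
Briarton County: $919,380 × 0.00313 = $2,877.6594
Dunlea School District: $919,380 × 0.01129 = $10,379.8002
Quailridge Township: $919,380 × 0.00138 = $1,268.7444
Total = $14,526.204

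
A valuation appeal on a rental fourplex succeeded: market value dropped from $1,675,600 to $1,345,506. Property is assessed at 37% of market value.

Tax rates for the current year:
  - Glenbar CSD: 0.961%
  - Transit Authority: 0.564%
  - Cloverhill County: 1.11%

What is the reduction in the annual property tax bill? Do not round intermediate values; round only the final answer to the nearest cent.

$3,218.25

Old assessed value = $1,675,600 × 0.37 = $619,972
New assessed value = $1,345,506 × 0.37 = $497,837.22
Combined rate = 0.00961 + 0.00564 + 0.0111 = 0.02635
Old tax = $619,972 × 0.02635 = $16,336.2622
New tax = $497,837.22 × 0.02635 = $13,118.010747
Reduction = $16,336.2622 − $13,118.010747 = $3,218.251453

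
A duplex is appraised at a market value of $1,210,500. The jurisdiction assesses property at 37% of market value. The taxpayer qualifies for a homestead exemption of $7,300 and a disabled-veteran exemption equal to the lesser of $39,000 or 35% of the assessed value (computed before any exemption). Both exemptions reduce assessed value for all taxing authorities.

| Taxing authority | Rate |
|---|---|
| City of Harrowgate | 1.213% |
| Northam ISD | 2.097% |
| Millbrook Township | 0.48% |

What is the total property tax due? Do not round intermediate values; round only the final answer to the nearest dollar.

$15,220

Assessed value = $1,210,500 × 0.37 = $447,885
Disabled-veteran exemption = min($39,000, 35% × $447,885) = min($39,000, $156,759.75) = $39,000 (dollar cap binds)
Taxable value = $447,885 − $7,300 − $39,000 = $401,585
City of Harrowgate: $401,585 × 0.01213 = $4,871.22605
Northam ISD: $401,585 × 0.02097 = $8,421.23745
Millbrook Township: $401,585 × 0.0048 = $1,927.608
Total = $15,220.0715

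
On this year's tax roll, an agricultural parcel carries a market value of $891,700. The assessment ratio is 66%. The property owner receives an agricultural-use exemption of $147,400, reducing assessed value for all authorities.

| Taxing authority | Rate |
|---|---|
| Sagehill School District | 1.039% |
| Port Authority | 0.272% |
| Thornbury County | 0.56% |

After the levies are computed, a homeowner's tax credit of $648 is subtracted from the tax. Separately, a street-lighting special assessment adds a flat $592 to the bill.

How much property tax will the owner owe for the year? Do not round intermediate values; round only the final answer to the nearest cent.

$8,197.39

Assessed value = $891,700 × 0.66 = $588,522
Taxable value = $588,522 − $147,400 = $441,122
Sagehill School District: $441,122 × 0.01039 = $4,583.25758
Port Authority: $441,122 × 0.00272 = $1,199.85184
Thornbury County: $441,122 × 0.0056 = $2,470.2832
Levies subtotal = $8,253.39262
After credit = $8,253.39262 − $648 = $7,605.39262
Total = $7,605.39262 + $592 = $8,197.39262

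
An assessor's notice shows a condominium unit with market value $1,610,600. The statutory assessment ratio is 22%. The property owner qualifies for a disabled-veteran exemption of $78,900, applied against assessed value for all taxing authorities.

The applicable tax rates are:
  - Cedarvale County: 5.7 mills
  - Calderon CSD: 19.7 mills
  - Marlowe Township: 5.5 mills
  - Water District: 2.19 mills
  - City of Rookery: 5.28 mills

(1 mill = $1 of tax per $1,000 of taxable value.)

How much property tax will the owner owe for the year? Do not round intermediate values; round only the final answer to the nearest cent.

$10,568.33

Assessed value = $1,610,600 × 0.22 = $354,332
Taxable value = $354,332 − $78,900 = $275,432
Cedarvale County: $275,432 × 0.0057 = $1,569.9624
Calderon CSD: $275,432 × 0.0197 = $5,426.0104
Marlowe Township: $275,432 × 0.0055 = $1,514.876
Water District: $275,432 × 0.00219 = $603.19608
City of Rookery: $275,432 × 0.00528 = $1,454.28096
Total = $1,569.9624 + $5,426.0104 + $1,514.876 + $603.19608 + $1,454.28096 = $10,568.32584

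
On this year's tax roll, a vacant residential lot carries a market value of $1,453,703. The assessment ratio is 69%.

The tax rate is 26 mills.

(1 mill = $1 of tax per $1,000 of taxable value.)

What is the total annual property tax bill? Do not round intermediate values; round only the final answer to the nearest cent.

$26,079.43

Assessed value = $1,453,703 × 0.69 = $1,003,055.07
Tax = $1,003,055.07 × 0.026 = $26,079.43182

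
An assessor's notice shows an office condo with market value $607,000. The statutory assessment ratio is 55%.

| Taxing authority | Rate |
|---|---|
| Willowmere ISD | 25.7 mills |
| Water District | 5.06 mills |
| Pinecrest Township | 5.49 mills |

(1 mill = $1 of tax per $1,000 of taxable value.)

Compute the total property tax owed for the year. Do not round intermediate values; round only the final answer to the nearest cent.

Assessed value = $607,000 × 0.55 = $333,850
Willowmere ISD: $333,850 × 0.0257 = $8,579.945
Water District: $333,850 × 0.00506 = $1,689.281
Pinecrest Township: $333,850 × 0.00549 = $1,832.8365
Total = $8,579.945 + $1,689.281 + $1,832.8365 = $12,102.0625

$12,102.06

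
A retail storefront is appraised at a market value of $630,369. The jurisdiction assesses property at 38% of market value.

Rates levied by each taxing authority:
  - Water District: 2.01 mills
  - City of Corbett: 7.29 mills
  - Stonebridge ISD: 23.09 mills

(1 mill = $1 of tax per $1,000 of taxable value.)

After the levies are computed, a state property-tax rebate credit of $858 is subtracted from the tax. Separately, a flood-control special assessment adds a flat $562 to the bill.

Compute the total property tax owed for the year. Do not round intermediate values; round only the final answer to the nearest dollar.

$7,463

Assessed value = $630,369 × 0.38 = $239,540.22
Water District: $239,540.22 × 0.00201 = $481.4758422
City of Corbett: $239,540.22 × 0.00729 = $1,746.2482038
Stonebridge ISD: $239,540.22 × 0.02309 = $5,530.9836798
Levies subtotal = $7,758.7077258
After credit = $7,758.7077258 − $858 = $6,900.7077258
Total = $6,900.7077258 + $562 = $7,462.7077258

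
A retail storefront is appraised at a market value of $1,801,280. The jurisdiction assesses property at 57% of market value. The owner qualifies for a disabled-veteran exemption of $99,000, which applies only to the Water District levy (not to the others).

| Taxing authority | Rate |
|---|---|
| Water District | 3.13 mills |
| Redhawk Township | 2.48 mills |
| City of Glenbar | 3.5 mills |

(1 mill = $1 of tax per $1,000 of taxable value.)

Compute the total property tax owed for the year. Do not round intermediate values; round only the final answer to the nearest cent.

Assessed value = $1,801,280 × 0.57 = $1,026,729.6
Water District: ($1,026,729.6 − $99,000) × 0.00313 = $927,729.6 × 0.00313 = $2,903.793648
Redhawk Township: $1,026,729.6 × 0.00248 = $2,546.289408
City of Glenbar: $1,026,729.6 × 0.0035 = $3,593.5536
Total = $9,043.636656

$9,043.64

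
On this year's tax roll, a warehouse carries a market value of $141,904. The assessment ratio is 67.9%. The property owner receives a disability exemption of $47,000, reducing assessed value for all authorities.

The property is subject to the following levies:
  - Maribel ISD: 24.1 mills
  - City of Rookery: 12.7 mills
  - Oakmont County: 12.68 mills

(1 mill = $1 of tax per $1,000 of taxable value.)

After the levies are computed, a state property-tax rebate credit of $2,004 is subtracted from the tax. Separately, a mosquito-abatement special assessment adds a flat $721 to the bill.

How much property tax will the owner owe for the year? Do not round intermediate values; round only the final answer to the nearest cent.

Assessed value = $141,904 × 0.679 = $96,352.816
Taxable value = $96,352.816 − $47,000 = $49,352.816
Maribel ISD: $49,352.816 × 0.0241 = $1,189.4028656
City of Rookery: $49,352.816 × 0.0127 = $626.7807632
Oakmont County: $49,352.816 × 0.01268 = $625.79370688
Levies subtotal = $2,441.97733568
After credit = $2,441.97733568 − $2,004 = $437.97733568
Total = $437.97733568 + $721 = $1,158.97733568

$1,158.98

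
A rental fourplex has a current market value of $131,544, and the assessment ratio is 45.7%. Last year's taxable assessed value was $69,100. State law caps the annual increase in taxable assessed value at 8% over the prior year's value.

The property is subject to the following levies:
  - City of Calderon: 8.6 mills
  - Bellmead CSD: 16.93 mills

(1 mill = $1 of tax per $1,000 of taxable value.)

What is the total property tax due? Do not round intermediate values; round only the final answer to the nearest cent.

$1,534.75

Uncapped assessed value = $131,544 × 0.457 = $60,115.608
Cap limit = $69,100 × 1.08 = $74,628
Taxable assessed value = min($60,115.608, $74,628) = $60,115.608 (cap does not bind)
City of Calderon: $60,115.608 × 0.0086 = $516.9942288
Bellmead CSD: $60,115.608 × 0.01693 = $1,017.75724344
Total = $1,534.75147224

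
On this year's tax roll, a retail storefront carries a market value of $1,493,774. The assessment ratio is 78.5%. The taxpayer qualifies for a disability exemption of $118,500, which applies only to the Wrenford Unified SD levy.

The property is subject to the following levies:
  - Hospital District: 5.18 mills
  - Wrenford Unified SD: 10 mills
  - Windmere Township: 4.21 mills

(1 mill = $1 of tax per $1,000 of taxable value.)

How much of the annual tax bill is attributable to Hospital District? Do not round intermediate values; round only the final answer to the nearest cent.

$6,074.13

Assessed value = $1,493,774 × 0.785 = $1,172,612.59
Hospital District taxable value = $1,172,612.59 (exemption does not apply)
Hospital District levy = $1,172,612.59 × 0.00518 = $6,074.1332162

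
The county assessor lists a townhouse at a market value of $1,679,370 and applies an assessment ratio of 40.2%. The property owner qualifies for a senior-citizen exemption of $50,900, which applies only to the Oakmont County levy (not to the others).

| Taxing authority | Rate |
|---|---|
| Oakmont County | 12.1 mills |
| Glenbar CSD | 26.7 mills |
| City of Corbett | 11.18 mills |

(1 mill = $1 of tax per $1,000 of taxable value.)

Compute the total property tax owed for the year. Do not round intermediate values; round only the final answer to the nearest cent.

$33,125.94

Assessed value = $1,679,370 × 0.402 = $675,106.74
Oakmont County: ($675,106.74 − $50,900) × 0.0121 = $624,206.74 × 0.0121 = $7,552.901554
Glenbar CSD: $675,106.74 × 0.0267 = $18,025.349958
City of Corbett: $675,106.74 × 0.01118 = $7,547.6933532
Total = $33,125.9448652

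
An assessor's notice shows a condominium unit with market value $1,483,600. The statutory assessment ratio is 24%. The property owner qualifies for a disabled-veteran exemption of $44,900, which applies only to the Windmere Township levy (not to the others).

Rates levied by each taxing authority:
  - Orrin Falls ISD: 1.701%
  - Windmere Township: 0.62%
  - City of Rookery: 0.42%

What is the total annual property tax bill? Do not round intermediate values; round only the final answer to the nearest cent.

$9,481.33

Assessed value = $1,483,600 × 0.24 = $356,064
Orrin Falls ISD: $356,064 × 0.01701 = $6,056.64864
Windmere Township: ($356,064 − $44,900) × 0.0062 = $311,164 × 0.0062 = $1,929.2168
City of Rookery: $356,064 × 0.0042 = $1,495.4688
Total = $9,481.33424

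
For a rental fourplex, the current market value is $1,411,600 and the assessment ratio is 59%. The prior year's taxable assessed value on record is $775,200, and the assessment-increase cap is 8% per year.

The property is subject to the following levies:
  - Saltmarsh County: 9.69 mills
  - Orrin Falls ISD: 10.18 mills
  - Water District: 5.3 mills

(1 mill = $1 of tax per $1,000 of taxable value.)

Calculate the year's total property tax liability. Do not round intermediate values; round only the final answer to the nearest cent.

Uncapped assessed value = $1,411,600 × 0.59 = $832,844
Cap limit = $775,200 × 1.08 = $837,216
Taxable assessed value = min($832,844, $837,216) = $832,844 (cap does not bind)
Saltmarsh County: $832,844 × 0.00969 = $8,070.25836
Orrin Falls ISD: $832,844 × 0.01018 = $8,478.35192
Water District: $832,844 × 0.0053 = $4,414.0732
Total = $20,962.68348

$20,962.68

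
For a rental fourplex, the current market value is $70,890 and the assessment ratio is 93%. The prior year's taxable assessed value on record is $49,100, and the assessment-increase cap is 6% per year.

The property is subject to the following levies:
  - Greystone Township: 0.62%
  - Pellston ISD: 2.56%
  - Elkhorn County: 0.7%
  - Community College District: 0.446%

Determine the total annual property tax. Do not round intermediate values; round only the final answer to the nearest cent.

Uncapped assessed value = $70,890 × 0.93 = $65,927.7
Cap limit = $49,100 × 1.06 = $52,046
Taxable assessed value = min($65,927.7, $52,046) = $52,046 (cap binds)
Greystone Township: $52,046 × 0.0062 = $322.6852
Pellston ISD: $52,046 × 0.0256 = $1,332.3776
Elkhorn County: $52,046 × 0.007 = $364.322
Community College District: $52,046 × 0.00446 = $232.12516
Total = $2,251.50996

$2,251.51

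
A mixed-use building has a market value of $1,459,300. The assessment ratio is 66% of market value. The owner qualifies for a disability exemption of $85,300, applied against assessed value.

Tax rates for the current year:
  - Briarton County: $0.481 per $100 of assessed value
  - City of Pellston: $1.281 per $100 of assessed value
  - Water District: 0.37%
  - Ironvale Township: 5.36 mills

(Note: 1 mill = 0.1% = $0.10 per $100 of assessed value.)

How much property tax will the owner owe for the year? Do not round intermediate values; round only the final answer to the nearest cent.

Assessed value = $1,459,300 × 0.66 = $963,138
Taxable value = $963,138 − $85,300 = $877,838
Briarton County: $877,838 × 0.00481 = $4,222.40078
City of Pellston: $877,838 × 0.01281 = $11,245.10478
Water District: $877,838 × 0.0037 = $3,248.0006
Ironvale Township: $877,838 × 0.00536 = $4,705.21168
Total = $23,420.71784

$23,420.72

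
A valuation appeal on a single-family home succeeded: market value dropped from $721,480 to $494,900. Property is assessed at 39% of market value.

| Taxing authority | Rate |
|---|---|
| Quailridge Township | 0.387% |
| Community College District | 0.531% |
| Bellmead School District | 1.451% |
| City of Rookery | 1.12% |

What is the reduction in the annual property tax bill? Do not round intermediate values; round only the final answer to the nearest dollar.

$3,083

Old assessed value = $721,480 × 0.39 = $281,377.2
New assessed value = $494,900 × 0.39 = $193,011
Combined rate = 0.00387 + 0.00531 + 0.01451 + 0.0112 = 0.03489
Old tax = $281,377.2 × 0.03489 = $9,817.250508
New tax = $193,011 × 0.03489 = $6,734.15379
Reduction = $9,817.250508 − $6,734.15379 = $3,083.096718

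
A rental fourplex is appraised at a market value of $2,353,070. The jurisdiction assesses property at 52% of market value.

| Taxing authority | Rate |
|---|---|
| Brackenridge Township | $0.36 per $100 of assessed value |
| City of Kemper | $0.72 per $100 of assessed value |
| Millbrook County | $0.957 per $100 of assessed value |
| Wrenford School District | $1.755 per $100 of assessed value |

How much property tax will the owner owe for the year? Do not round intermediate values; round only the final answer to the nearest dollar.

Assessed value = $2,353,070 × 0.52 = $1,223,596.4
Brackenridge Township: $1,223,596.4 × 0.0036 = $4,404.94704
City of Kemper: $1,223,596.4 × 0.0072 = $8,809.89408
Millbrook County: $1,223,596.4 × 0.00957 = $11,709.817548
Wrenford School District: $1,223,596.4 × 0.01755 = $21,474.11682
Total = $4,404.94704 + $8,809.89408 + $11,709.817548 + $21,474.11682 = $46,398.775488

$46,399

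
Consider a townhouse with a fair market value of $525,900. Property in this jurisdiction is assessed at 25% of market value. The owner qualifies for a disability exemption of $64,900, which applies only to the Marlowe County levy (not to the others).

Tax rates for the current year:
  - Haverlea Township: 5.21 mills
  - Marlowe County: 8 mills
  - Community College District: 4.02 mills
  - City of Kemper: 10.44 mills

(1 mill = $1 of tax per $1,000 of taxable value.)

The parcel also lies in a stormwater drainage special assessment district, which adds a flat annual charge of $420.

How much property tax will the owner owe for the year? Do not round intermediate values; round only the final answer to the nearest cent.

$3,538.71

Assessed value = $525,900 × 0.25 = $131,475
Haverlea Township: $131,475 × 0.00521 = $684.98475
Marlowe County: ($131,475 − $64,900) × 0.008 = $66,575 × 0.008 = $532.6
Community College District: $131,475 × 0.00402 = $528.5295
City of Kemper: $131,475 × 0.01044 = $1,372.599
Levies subtotal = $3,118.71325
Total = $3,118.71325 + $420 = $3,538.71325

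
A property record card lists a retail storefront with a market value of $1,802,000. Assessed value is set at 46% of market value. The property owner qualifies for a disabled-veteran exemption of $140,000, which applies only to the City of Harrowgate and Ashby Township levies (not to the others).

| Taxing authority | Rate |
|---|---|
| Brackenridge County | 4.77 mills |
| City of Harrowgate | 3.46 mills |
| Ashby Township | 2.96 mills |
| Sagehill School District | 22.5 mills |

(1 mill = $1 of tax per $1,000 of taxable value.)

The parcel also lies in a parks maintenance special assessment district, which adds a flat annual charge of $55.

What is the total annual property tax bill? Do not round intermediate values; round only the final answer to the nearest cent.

$27,082.51

Assessed value = $1,802,000 × 0.46 = $828,920
Brackenridge County: $828,920 × 0.00477 = $3,953.9484
City of Harrowgate: ($828,920 − $140,000) × 0.00346 = $688,920 × 0.00346 = $2,383.6632
Ashby Township: ($828,920 − $140,000) × 0.00296 = $688,920 × 0.00296 = $2,039.2032
Sagehill School District: $828,920 × 0.0225 = $18,650.7
Levies subtotal = $27,027.5148
Total = $27,027.5148 + $55 = $27,082.5148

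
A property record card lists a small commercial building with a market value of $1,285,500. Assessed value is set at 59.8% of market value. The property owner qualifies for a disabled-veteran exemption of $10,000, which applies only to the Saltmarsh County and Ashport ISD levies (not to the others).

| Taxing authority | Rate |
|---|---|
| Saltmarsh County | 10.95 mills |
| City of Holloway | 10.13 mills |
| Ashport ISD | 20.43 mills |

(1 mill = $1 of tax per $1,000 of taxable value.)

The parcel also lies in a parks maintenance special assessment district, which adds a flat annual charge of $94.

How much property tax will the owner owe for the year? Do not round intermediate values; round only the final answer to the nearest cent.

$31,690.14

Assessed value = $1,285,500 × 0.598 = $768,729
Saltmarsh County: ($768,729 − $10,000) × 0.01095 = $758,729 × 0.01095 = $8,308.08255
City of Holloway: $768,729 × 0.01013 = $7,787.22477
Ashport ISD: ($768,729 − $10,000) × 0.02043 = $758,729 × 0.02043 = $15,500.83347
Levies subtotal = $31,596.14079
Total = $31,596.14079 + $94 = $31,690.14079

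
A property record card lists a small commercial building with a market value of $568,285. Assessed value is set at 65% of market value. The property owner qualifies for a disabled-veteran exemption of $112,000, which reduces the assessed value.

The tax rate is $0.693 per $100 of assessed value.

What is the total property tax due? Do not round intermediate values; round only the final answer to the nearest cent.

$1,783.68

Assessed value = $568,285 × 0.65 = $369,385.25
Taxable value = $369,385.25 − $112,000 = $257,385.25
Tax = $257,385.25 × 0.00693 = $1,783.6797825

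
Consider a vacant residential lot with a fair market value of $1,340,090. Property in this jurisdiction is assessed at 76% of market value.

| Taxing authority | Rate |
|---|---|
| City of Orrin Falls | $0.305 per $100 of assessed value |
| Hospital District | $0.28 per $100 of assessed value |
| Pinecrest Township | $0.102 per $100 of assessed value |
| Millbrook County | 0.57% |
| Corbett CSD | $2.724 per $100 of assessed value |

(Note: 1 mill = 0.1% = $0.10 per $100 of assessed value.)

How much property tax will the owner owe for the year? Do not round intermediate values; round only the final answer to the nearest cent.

$40,545.23

Assessed value = $1,340,090 × 0.76 = $1,018,468.4
City of Orrin Falls: $1,018,468.4 × 0.00305 = $3,106.32862
Hospital District: $1,018,468.4 × 0.0028 = $2,851.71152
Pinecrest Township: $1,018,468.4 × 0.00102 = $1,038.837768
Millbrook County: $1,018,468.4 × 0.0057 = $5,805.26988
Corbett CSD: $1,018,468.4 × 0.02724 = $27,743.079216
Total = $40,545.227004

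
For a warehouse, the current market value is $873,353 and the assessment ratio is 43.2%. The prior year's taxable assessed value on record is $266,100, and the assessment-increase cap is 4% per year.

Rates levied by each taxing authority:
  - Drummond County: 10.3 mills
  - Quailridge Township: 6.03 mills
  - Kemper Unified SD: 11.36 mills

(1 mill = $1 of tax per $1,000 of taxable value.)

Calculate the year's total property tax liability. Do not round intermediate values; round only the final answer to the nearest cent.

Uncapped assessed value = $873,353 × 0.432 = $377,288.496
Cap limit = $266,100 × 1.04 = $276,744
Taxable assessed value = min($377,288.496, $276,744) = $276,744 (cap binds)
Drummond County: $276,744 × 0.0103 = $2,850.4632
Quailridge Township: $276,744 × 0.00603 = $1,668.76632
Kemper Unified SD: $276,744 × 0.01136 = $3,143.81184
Total = $7,663.04136

$7,663.04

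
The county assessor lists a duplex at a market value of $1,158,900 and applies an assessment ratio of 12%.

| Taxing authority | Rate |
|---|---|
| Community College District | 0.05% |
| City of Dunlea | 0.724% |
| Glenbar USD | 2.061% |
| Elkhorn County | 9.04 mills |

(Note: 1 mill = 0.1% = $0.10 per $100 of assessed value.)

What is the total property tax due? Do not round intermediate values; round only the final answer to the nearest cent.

Assessed value = $1,158,900 × 0.12 = $139,068
Community College District: $139,068 × 0.0005 = $69.534
City of Dunlea: $139,068 × 0.00724 = $1,006.85232
Glenbar USD: $139,068 × 0.02061 = $2,866.19148
Elkhorn County: $139,068 × 0.00904 = $1,257.17472
Total = $5,199.75252

$5,199.75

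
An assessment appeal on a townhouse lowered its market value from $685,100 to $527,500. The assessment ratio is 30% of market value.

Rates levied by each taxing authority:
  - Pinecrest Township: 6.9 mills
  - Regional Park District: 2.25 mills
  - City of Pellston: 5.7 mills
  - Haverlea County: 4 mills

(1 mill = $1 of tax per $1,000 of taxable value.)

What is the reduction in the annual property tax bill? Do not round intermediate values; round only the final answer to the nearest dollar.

Old assessed value = $685,100 × 0.3 = $205,530
New assessed value = $527,500 × 0.3 = $158,250
Combined rate = 0.0069 + 0.00225 + 0.0057 + 0.004 = 0.01885
Old tax = $205,530 × 0.01885 = $3,874.2405
New tax = $158,250 × 0.01885 = $2,983.0125
Reduction = $3,874.2405 − $2,983.0125 = $891.228

$891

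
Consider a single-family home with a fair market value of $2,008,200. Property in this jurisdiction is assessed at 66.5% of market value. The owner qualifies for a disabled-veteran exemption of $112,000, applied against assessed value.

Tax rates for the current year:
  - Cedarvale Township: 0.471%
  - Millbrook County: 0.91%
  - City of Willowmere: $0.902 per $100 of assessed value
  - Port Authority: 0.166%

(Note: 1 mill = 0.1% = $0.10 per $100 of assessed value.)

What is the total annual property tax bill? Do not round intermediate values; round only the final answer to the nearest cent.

Assessed value = $2,008,200 × 0.665 = $1,335,453
Taxable value = $1,335,453 − $112,000 = $1,223,453
Cedarvale Township: $1,223,453 × 0.00471 = $5,762.46363
Millbrook County: $1,223,453 × 0.0091 = $11,133.4223
City of Willowmere: $1,223,453 × 0.00902 = $11,035.54606
Port Authority: $1,223,453 × 0.00166 = $2,030.93198
Total = $29,962.36397

$29,962.36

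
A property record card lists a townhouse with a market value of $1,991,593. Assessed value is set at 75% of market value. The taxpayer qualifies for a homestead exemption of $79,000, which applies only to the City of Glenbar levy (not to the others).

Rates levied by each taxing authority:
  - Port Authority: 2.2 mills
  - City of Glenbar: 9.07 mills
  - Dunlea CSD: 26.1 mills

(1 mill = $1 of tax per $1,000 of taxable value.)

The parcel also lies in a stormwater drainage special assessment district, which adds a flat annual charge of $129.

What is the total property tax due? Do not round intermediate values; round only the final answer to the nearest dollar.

Assessed value = $1,991,593 × 0.75 = $1,493,694.75
Port Authority: $1,493,694.75 × 0.0022 = $3,286.12845
City of Glenbar: ($1,493,694.75 − $79,000) × 0.00907 = $1,414,694.75 × 0.00907 = $12,831.2813825
Dunlea CSD: $1,493,694.75 × 0.0261 = $38,985.432975
Levies subtotal = $55,102.8428075
Total = $55,102.8428075 + $129 = $55,231.8428075

$55,232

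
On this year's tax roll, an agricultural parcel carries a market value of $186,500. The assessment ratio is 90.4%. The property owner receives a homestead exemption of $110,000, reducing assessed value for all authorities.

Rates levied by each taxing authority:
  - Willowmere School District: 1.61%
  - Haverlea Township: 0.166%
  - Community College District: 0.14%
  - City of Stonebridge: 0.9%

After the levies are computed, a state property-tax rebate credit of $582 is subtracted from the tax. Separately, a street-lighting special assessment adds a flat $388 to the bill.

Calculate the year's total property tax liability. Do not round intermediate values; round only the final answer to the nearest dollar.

Assessed value = $186,500 × 0.904 = $168,596
Taxable value = $168,596 − $110,000 = $58,596
Willowmere School District: $58,596 × 0.0161 = $943.3956
Haverlea Township: $58,596 × 0.00166 = $97.26936
Community College District: $58,596 × 0.0014 = $82.0344
City of Stonebridge: $58,596 × 0.009 = $527.364
Levies subtotal = $1,650.06336
After credit = $1,650.06336 − $582 = $1,068.06336
Total = $1,068.06336 + $388 = $1,456.06336

$1,456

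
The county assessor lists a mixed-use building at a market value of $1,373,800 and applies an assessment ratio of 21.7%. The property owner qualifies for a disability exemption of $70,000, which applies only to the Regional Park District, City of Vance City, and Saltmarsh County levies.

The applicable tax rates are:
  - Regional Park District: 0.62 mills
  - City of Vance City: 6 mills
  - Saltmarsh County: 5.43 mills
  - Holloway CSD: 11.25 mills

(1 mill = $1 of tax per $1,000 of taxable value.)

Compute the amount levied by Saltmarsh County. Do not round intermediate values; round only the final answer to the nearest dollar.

$1,239

Assessed value = $1,373,800 × 0.217 = $298,114.6
Saltmarsh County taxable value = $298,114.6 − $70,000 = $228,114.6
Saltmarsh County levy = $228,114.6 × 0.00543 = $1,238.662278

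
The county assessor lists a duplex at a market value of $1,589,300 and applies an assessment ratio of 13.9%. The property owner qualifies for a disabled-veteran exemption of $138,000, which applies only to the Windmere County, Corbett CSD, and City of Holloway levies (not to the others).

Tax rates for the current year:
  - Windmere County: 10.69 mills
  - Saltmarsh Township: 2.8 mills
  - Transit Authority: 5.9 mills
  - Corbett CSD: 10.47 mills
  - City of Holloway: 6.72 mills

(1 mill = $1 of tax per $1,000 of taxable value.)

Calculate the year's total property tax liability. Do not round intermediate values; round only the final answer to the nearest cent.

Assessed value = $1,589,300 × 0.139 = $220,912.7
Windmere County: ($220,912.7 − $138,000) × 0.01069 = $82,912.7 × 0.01069 = $886.336763
Saltmarsh Township: $220,912.7 × 0.0028 = $618.55556
Transit Authority: $220,912.7 × 0.0059 = $1,303.38493
Corbett CSD: ($220,912.7 − $138,000) × 0.01047 = $82,912.7 × 0.01047 = $868.095969
City of Holloway: ($220,912.7 − $138,000) × 0.00672 = $82,912.7 × 0.00672 = $557.173344
Total = $4,233.546566

$4,233.55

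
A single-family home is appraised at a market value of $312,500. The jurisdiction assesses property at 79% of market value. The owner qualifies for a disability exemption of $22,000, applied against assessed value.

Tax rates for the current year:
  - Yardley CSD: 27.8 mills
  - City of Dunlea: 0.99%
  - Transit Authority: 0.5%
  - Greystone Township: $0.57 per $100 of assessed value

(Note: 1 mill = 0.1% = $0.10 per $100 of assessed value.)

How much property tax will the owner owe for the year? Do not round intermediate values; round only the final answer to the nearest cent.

$10,883.95

Assessed value = $312,500 × 0.79 = $246,875
Taxable value = $246,875 − $22,000 = $224,875
Yardley CSD: $224,875 × 0.0278 = $6,251.525
City of Dunlea: $224,875 × 0.0099 = $2,226.2625
Transit Authority: $224,875 × 0.005 = $1,124.375
Greystone Township: $224,875 × 0.0057 = $1,281.7875
Total = $10,883.95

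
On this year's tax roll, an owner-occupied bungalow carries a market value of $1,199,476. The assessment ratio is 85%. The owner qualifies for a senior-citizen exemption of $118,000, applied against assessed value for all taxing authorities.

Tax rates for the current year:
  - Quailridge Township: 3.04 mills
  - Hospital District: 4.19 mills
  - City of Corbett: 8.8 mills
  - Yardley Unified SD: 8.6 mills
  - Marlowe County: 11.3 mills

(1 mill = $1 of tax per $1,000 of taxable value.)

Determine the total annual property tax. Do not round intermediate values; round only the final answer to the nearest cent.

$32,392.86

Assessed value = $1,199,476 × 0.85 = $1,019,554.6
Taxable value = $1,019,554.6 − $118,000 = $901,554.6
Quailridge Township: $901,554.6 × 0.00304 = $2,740.725984
Hospital District: $901,554.6 × 0.00419 = $3,777.513774
City of Corbett: $901,554.6 × 0.0088 = $7,933.68048
Yardley Unified SD: $901,554.6 × 0.0086 = $7,753.36956
Marlowe County: $901,554.6 × 0.0113 = $10,187.56698
Total = $2,740.725984 + $3,777.513774 + $7,933.68048 + $7,753.36956 + $10,187.56698 = $32,392.856778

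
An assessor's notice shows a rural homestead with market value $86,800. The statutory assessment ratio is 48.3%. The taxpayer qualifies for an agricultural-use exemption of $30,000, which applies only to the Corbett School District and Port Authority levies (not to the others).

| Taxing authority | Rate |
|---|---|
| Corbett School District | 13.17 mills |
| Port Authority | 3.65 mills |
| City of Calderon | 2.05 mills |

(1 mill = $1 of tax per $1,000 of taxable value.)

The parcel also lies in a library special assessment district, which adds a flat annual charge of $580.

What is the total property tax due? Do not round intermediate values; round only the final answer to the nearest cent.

Assessed value = $86,800 × 0.483 = $41,924.4
Corbett School District: ($41,924.4 − $30,000) × 0.01317 = $11,924.4 × 0.01317 = $157.044348
Port Authority: ($41,924.4 − $30,000) × 0.00365 = $11,924.4 × 0.00365 = $43.52406
City of Calderon: $41,924.4 × 0.00205 = $85.94502
Levies subtotal = $286.513428
Total = $286.513428 + $580 = $866.513428

$866.51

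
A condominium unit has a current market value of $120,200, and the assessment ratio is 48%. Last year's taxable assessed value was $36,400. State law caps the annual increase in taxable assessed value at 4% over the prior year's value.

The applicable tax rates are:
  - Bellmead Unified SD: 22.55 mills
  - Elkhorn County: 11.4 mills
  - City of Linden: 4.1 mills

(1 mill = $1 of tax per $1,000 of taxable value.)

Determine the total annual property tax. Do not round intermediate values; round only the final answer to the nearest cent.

Uncapped assessed value = $120,200 × 0.48 = $57,696
Cap limit = $36,400 × 1.04 = $37,856
Taxable assessed value = min($57,696, $37,856) = $37,856 (cap binds)
Bellmead Unified SD: $37,856 × 0.02255 = $853.6528
Elkhorn County: $37,856 × 0.0114 = $431.5584
City of Linden: $37,856 × 0.0041 = $155.2096
Total = $1,440.4208

$1,440.42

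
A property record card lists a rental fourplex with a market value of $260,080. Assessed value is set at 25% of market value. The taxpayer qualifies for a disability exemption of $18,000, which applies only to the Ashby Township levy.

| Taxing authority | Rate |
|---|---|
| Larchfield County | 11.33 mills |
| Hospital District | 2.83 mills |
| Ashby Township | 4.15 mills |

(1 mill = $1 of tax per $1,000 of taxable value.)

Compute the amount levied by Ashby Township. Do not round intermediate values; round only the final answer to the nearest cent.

Assessed value = $260,080 × 0.25 = $65,020
Ashby Township taxable value = $65,020 − $18,000 = $47,020
Ashby Township levy = $47,020 × 0.00415 = $195.133

$195.13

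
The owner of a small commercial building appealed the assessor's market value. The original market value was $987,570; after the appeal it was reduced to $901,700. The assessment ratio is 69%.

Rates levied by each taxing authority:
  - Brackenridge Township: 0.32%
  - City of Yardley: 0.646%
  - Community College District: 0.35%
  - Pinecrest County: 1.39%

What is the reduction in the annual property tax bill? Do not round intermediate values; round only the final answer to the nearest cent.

$1,603.31

Old assessed value = $987,570 × 0.69 = $681,423.3
New assessed value = $901,700 × 0.69 = $622,173
Combined rate = 0.0032 + 0.00646 + 0.0035 + 0.0139 = 0.02706
Old tax = $681,423.3 × 0.02706 = $18,439.314498
New tax = $622,173 × 0.02706 = $16,836.00138
Reduction = $18,439.314498 − $16,836.00138 = $1,603.313118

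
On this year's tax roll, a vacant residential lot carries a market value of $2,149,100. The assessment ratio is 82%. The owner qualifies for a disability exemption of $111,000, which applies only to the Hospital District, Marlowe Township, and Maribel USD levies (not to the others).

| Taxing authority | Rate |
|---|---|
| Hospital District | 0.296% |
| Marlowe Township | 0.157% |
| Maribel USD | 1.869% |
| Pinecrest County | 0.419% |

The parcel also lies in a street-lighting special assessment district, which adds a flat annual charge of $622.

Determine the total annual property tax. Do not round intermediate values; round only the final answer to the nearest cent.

$46,348.18

Assessed value = $2,149,100 × 0.82 = $1,762,262
Hospital District: ($1,762,262 − $111,000) × 0.00296 = $1,651,262 × 0.00296 = $4,887.73552
Marlowe Township: ($1,762,262 − $111,000) × 0.00157 = $1,651,262 × 0.00157 = $2,592.48134
Maribel USD: ($1,762,262 − $111,000) × 0.01869 = $1,651,262 × 0.01869 = $30,862.08678
Pinecrest County: $1,762,262 × 0.00419 = $7,383.87778
Levies subtotal = $45,726.18142
Total = $45,726.18142 + $622 = $46,348.18142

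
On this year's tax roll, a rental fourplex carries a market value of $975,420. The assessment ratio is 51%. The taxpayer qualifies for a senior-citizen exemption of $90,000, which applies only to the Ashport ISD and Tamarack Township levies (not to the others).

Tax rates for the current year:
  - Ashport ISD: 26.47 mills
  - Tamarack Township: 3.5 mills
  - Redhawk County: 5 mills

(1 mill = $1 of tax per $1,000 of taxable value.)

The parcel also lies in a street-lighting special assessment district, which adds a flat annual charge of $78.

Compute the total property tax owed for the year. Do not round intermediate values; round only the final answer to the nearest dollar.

$14,777

Assessed value = $975,420 × 0.51 = $497,464.2
Ashport ISD: ($497,464.2 − $90,000) × 0.02647 = $407,464.2 × 0.02647 = $10,785.577374
Tamarack Township: ($497,464.2 − $90,000) × 0.0035 = $407,464.2 × 0.0035 = $1,426.1247
Redhawk County: $497,464.2 × 0.005 = $2,487.321
Levies subtotal = $14,699.023074
Total = $14,699.023074 + $78 = $14,777.023074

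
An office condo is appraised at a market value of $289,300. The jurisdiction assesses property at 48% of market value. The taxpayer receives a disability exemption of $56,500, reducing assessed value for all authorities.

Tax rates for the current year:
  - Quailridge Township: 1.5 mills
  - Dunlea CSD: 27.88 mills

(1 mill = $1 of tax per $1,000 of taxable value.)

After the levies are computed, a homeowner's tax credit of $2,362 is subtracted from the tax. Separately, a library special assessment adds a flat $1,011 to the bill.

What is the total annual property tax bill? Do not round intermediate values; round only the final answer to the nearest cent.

Assessed value = $289,300 × 0.48 = $138,864
Taxable value = $138,864 − $56,500 = $82,364
Quailridge Township: $82,364 × 0.0015 = $123.546
Dunlea CSD: $82,364 × 0.02788 = $2,296.30832
Levies subtotal = $2,419.85432
After credit = $2,419.85432 − $2,362 = $57.85432
Total = $57.85432 + $1,011 = $1,068.85432

$1,068.85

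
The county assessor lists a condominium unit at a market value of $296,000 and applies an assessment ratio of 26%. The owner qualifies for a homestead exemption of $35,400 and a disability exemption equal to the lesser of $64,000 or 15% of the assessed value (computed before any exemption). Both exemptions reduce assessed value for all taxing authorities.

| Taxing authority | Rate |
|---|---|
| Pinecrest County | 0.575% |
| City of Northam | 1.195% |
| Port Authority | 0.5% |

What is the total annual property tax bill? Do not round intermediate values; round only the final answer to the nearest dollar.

Assessed value = $296,000 × 0.26 = $76,960
Disability exemption = min($64,000, 15% × $76,960) = min($64,000, $11,544) = $11,544 (percentage binds)
Taxable value = $76,960 − $35,400 − $11,544 = $30,016
Pinecrest County: $30,016 × 0.00575 = $172.592
City of Northam: $30,016 × 0.01195 = $358.6912
Port Authority: $30,016 × 0.005 = $150.08
Total = $681.3632

$681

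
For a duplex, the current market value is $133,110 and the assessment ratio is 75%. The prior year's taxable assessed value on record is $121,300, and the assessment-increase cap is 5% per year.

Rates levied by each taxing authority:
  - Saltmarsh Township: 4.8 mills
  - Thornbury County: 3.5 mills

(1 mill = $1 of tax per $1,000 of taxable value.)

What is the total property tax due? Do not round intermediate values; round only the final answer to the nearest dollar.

Uncapped assessed value = $133,110 × 0.75 = $99,832.5
Cap limit = $121,300 × 1.05 = $127,365
Taxable assessed value = min($99,832.5, $127,365) = $99,832.5 (cap does not bind)
Saltmarsh Township: $99,832.5 × 0.0048 = $479.196
Thornbury County: $99,832.5 × 0.0035 = $349.41375
Total = $828.60975

$829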